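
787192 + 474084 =1261276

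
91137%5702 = 5607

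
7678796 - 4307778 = 3371018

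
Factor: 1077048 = 2^3 * 3^2 * 7^1*2137^1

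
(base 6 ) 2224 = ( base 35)EU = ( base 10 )520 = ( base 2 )1000001000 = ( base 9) 637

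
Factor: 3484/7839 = 2^2*3^ (- 2)=4/9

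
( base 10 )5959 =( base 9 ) 8151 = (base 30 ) 6IJ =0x1747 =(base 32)5Q7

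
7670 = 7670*1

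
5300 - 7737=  - 2437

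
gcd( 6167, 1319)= 1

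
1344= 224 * 6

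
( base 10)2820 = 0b101100000100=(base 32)2o4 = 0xB04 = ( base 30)340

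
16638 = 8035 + 8603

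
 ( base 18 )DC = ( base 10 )246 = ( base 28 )8m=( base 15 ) 116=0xf6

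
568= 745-177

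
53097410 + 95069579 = 148166989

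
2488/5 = 497 + 3/5 =497.60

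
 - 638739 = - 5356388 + 4717649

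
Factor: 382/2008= 2^( - 2)*191^1*251^( - 1 )  =  191/1004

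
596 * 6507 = 3878172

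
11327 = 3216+8111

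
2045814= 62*32997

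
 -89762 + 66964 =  - 22798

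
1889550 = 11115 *170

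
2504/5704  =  313/713 =0.44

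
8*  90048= 720384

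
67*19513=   1307371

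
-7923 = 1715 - 9638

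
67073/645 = 103+638/645 = 103.99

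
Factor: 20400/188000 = 2^(-1)*3^1*5^( - 1) * 17^1*47^ ( - 1 ) = 51/470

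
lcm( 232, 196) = 11368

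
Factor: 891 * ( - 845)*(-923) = 694922085 = 3^4 * 5^1*11^1*13^3*71^1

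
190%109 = 81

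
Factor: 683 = 683^1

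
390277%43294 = 631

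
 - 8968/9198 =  - 1+115/4599 = - 0.97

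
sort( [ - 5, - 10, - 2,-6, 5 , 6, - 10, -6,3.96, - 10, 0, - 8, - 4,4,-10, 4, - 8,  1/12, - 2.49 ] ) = [  -  10, - 10, - 10, - 10, - 8, - 8,- 6,-6, - 5 , - 4, - 2.49,-2,0 , 1/12, 3.96 , 4, 4, 5, 6 ]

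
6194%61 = 33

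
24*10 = 240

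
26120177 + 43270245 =69390422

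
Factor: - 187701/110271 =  - 703/413 = - 7^( - 1)*19^1 * 37^1 * 59^(-1)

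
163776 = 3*54592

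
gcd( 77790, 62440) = 10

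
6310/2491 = 6310/2491 = 2.53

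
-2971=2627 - 5598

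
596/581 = 1+15/581= 1.03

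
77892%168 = 108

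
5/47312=5/47312 = 0.00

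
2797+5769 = 8566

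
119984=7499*16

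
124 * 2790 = 345960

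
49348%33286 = 16062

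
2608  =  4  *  652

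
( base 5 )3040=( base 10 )395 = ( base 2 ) 110001011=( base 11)32a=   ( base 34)BL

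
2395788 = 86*27858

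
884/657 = 1 +227/657 = 1.35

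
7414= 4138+3276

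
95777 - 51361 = 44416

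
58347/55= 58347/55 = 1060.85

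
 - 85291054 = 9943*( - 8578)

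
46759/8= 5844 + 7/8=5844.88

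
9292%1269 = 409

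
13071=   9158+3913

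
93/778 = 93/778= 0.12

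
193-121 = 72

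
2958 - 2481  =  477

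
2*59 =118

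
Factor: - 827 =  - 827^1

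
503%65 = 48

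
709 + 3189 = 3898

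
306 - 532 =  - 226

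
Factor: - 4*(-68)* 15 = 4080  =  2^4 * 3^1*5^1*17^1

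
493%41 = 1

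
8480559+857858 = 9338417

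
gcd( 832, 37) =1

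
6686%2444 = 1798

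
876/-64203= -1+ 21109/21401 = - 0.01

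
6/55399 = 6/55399 = 0.00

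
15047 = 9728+5319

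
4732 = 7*676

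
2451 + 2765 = 5216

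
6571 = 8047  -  1476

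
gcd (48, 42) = 6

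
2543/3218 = 2543/3218 = 0.79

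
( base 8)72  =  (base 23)2c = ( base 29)20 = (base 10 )58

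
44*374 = 16456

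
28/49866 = 14/24933 = 0.00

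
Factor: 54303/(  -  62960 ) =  - 2^(  -  4)*3^1*5^( - 1 )*23^1 = - 69/80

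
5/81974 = 5/81974 = 0.00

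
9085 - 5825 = 3260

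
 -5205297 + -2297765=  - 7503062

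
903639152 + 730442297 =1634081449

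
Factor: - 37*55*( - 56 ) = 113960 = 2^3*5^1*7^1 * 11^1*37^1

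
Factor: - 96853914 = - 2^1*3^3*1793591^1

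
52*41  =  2132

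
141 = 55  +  86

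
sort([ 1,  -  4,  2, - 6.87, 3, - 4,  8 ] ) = [  -  6.87 , - 4, - 4,1, 2,  3,  8 ] 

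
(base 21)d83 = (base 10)5904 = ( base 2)1011100010000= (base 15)1b39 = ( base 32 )5OG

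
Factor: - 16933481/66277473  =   - 3^( - 1)*31^( - 1)*47^( - 1 )*59^( - 1)*257^( - 1)*16933481^1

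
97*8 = 776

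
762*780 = 594360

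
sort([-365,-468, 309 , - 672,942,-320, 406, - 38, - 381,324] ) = [ - 672, - 468, - 381, - 365, - 320,  -  38,309, 324, 406, 942] 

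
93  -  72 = 21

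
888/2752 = 111/344 = 0.32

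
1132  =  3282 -2150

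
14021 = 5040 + 8981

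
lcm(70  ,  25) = 350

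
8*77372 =618976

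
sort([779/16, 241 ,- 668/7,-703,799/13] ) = [ - 703 , - 668/7,  779/16,799/13 , 241 ]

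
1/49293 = 1/49293 = 0.00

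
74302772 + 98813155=173115927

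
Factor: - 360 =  - 2^3*3^2*5^1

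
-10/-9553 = 10/9553  =  0.00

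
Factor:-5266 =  - 2^1*2633^1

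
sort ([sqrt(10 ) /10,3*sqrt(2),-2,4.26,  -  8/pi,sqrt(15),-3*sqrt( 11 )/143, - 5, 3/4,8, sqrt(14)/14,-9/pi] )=[-5,-9/pi, - 8/pi, - 2, - 3*sqrt(11 ) /143,sqrt(14 ) /14,sqrt( 10)/10,  3/4,sqrt(15 ),3*sqrt( 2 ),4.26, 8]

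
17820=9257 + 8563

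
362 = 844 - 482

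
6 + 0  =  6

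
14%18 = 14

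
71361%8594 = 2609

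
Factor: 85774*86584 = 2^4*13^1*79^1 * 137^1 * 3299^1 = 7426656016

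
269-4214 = -3945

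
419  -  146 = 273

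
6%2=0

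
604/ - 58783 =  - 1 + 58179/58783 =- 0.01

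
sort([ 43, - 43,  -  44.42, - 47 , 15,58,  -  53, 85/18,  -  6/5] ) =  [ -53 , - 47, - 44.42, -43, -6/5,85/18,15,43,58]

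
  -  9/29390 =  - 9/29390 = -0.00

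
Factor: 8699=8699^1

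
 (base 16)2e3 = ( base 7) 2104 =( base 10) 739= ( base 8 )1343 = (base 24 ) 16J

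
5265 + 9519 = 14784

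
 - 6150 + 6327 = 177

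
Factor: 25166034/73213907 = 2^1*3^2*13^( - 1 )*43^( - 1)*130973^(  -  1) * 1398113^1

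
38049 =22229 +15820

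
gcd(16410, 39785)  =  5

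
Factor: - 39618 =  - 2^1 *3^2*31^1  *71^1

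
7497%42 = 21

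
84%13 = 6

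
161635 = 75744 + 85891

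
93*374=34782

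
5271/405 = 13 + 2/135 = 13.01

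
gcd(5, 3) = 1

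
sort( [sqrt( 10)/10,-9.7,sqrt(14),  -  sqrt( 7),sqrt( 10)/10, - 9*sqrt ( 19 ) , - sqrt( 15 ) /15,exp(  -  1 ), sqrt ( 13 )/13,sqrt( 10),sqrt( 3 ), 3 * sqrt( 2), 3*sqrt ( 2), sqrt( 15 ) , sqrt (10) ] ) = [ - 9*sqrt( 19), - 9.7, - sqrt( 7 ), - sqrt(15)/15, sqrt(13 ) /13,  sqrt(10)/10,sqrt( 10)/10,exp ( - 1), sqrt ( 3), sqrt( 10), sqrt( 10),sqrt(14 ),sqrt ( 15),3*sqrt (2),3*sqrt ( 2) ]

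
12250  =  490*25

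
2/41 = 2/41 =0.05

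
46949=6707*7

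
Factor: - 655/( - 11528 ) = 2^( - 3)*5^1*11^( - 1) = 5/88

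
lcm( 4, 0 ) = 0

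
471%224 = 23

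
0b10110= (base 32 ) m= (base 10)22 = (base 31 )m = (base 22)10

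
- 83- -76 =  - 7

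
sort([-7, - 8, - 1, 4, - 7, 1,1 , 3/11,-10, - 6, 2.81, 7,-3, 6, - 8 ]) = [-10,-8,-8,-7,-7, - 6, - 3, - 1, 3/11,1, 1, 2.81,4, 6, 7]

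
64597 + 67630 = 132227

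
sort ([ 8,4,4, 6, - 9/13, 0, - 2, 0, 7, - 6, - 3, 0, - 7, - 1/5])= [-7, - 6,  -  3,  -  2,- 9/13, - 1/5, 0 , 0, 0,4, 4,6,7, 8 ]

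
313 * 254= 79502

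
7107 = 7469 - 362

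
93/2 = 46 + 1/2 = 46.50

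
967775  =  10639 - -957136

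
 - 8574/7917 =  - 2858/2639 = - 1.08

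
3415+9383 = 12798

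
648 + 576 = 1224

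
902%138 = 74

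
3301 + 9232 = 12533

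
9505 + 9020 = 18525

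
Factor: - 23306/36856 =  - 2^( - 2)*17^ ( - 1) *43^1= - 43/68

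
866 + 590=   1456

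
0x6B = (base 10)107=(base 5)412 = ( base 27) 3q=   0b1101011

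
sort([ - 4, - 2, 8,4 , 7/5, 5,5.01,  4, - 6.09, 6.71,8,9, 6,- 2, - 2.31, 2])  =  [  -  6.09, - 4,-2.31,-2 , - 2, 7/5, 2,4,4,5, 5.01,6,6.71,8, 8 , 9]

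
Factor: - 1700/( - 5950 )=2^1*7^ (-1) = 2/7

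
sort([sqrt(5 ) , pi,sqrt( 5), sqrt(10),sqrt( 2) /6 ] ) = [sqrt(2 )/6,  sqrt( 5), sqrt (5),  pi , sqrt(10)] 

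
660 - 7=653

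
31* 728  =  22568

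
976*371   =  362096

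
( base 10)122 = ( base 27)4e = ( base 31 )3t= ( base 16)7a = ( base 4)1322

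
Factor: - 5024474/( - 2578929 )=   2^1*3^ ( - 1) * 7^1*13^1* 19^1*151^( - 1) * 1453^1*5693^(  -  1)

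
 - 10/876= - 1 + 433/438 =- 0.01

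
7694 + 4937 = 12631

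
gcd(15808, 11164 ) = 4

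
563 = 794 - 231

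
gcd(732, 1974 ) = 6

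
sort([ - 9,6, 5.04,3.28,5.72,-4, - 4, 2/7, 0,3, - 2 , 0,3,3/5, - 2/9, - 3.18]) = [ - 9,- 4, - 4, - 3.18, - 2, - 2/9,0 , 0,2/7 , 3/5, 3 , 3,3.28,5.04,5.72,6]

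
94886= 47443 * 2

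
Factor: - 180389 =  - 11^1* 23^2*31^1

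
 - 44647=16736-61383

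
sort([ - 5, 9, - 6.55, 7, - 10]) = [ - 10, - 6.55 , - 5, 7,9] 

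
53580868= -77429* (  -  692 )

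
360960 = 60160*6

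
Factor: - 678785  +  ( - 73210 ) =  - 3^2*5^1*17^1*983^1 = - 751995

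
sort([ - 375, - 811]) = [ - 811, - 375 ]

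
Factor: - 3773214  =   - 2^1*3^2*209623^1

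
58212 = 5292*11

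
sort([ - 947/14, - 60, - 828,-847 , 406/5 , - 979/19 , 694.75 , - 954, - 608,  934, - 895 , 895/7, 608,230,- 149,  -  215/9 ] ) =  [-954 ,-895 , - 847, - 828, - 608 ,-149, - 947/14,- 60,  -  979/19, - 215/9,406/5,895/7, 230 , 608, 694.75 , 934]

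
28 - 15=13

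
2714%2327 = 387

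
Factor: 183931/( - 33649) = -7^( - 1) * 19^( - 1) * 727^1 = - 727/133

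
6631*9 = 59679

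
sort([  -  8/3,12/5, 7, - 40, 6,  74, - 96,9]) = [  -  96, - 40, -8/3,12/5,6,  7,9, 74]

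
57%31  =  26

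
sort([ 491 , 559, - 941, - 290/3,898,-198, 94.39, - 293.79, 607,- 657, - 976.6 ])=[ - 976.6,  -  941, -657, -293.79, - 198, - 290/3,94.39, 491,559, 607, 898] 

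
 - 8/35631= - 1 + 35623/35631  =  - 0.00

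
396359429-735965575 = -339606146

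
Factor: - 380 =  - 2^2*5^1*19^1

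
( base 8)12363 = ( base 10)5363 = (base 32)57J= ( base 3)21100122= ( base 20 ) d83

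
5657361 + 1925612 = 7582973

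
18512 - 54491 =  - 35979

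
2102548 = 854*2462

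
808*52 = 42016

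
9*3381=30429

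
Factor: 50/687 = 2^1*3^(-1 ) * 5^2*229^(-1)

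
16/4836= 4/1209 = 0.00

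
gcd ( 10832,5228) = 4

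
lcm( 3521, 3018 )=21126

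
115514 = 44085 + 71429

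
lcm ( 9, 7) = 63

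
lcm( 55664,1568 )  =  111328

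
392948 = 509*772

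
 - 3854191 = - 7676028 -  - 3821837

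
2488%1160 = 168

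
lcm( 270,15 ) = 270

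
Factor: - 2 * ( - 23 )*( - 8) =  - 2^4* 23^1 =- 368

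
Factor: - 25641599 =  - 25641599^1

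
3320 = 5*664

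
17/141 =17/141 = 0.12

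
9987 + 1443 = 11430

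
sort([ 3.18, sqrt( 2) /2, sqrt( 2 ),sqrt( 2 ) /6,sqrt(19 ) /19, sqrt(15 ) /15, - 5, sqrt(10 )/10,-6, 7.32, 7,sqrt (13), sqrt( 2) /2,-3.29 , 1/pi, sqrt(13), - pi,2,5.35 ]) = [ - 6, - 5, - 3.29, - pi, sqrt( 19 ) /19, sqrt( 2)/6,sqrt(15)/15,sqrt(10 ) /10,1/pi, sqrt(2 ) /2, sqrt( 2)/2, sqrt(2),2,3.18, sqrt( 13),sqrt( 13 ),5.35,7,7.32]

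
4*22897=91588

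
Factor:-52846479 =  - 3^3 * 7^1*23^1*12157^1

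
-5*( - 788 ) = 3940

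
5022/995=5 + 47/995 = 5.05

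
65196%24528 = 16140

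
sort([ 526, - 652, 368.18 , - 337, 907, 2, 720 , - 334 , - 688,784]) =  [ - 688, - 652, - 337, - 334, 2, 368.18, 526,  720,  784, 907 ] 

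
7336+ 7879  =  15215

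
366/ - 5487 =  - 1+1707/1829 =- 0.07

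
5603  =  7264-1661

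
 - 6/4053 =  - 2/1351 = - 0.00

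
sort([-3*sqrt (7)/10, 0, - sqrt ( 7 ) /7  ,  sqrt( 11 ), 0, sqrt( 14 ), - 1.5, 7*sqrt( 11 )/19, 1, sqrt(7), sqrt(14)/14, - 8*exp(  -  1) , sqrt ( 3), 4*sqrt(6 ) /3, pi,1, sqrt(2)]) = [ - 8*exp( - 1 ), - 1.5, - 3*sqrt(7)/10, - sqrt(7) /7, 0,0,sqrt(14) /14, 1, 1, 7 * sqrt(11)/19,sqrt(2), sqrt(3 ), sqrt(7 ),pi, 4*sqrt(6)/3, sqrt(11),sqrt( 14)]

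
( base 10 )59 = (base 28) 23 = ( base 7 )113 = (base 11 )54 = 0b111011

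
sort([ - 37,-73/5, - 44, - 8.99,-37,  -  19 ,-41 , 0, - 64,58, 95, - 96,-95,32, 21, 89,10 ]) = [ -96,-95, - 64, - 44, - 41, - 37, - 37,-19, - 73/5,-8.99, 0, 10 , 21, 32 , 58,  89, 95 ] 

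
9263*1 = 9263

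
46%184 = 46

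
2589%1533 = 1056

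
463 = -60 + 523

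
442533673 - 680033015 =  - 237499342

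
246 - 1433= - 1187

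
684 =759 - 75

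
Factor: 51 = 3^1*17^1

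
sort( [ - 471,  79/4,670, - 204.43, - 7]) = [ - 471, - 204.43, - 7,79/4,670]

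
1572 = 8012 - 6440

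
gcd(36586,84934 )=2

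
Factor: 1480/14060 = 2^1*19^( - 1)=2/19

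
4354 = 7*622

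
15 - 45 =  - 30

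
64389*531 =34190559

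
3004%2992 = 12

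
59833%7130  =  2793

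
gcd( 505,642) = 1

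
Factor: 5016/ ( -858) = -76/13 = - 2^2* 13^(  -  1 )*19^1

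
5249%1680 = 209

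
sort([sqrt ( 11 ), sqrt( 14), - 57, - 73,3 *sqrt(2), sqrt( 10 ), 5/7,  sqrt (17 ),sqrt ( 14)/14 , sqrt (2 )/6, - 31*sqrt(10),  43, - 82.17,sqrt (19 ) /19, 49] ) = [ - 31*sqrt( 10 ), - 82.17,  -  73,-57, sqrt( 19)/19,  sqrt(2 )/6, sqrt ( 14)/14, 5/7,sqrt ( 10 ),  sqrt(11), sqrt( 14), sqrt( 17),  3*sqrt( 2 ), 43, 49] 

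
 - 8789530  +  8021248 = -768282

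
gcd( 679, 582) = 97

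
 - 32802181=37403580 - 70205761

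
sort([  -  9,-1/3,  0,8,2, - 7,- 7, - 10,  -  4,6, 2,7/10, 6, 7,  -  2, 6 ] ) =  [-10, - 9,  -  7, - 7, - 4,-2, - 1/3,0, 7/10, 2 , 2, 6,6, 6 , 7, 8 ]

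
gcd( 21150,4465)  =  235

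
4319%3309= 1010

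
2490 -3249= - 759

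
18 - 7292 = -7274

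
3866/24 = 1933/12 = 161.08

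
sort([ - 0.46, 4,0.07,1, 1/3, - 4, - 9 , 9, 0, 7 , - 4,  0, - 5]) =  [ - 9,-5, - 4, - 4, - 0.46, 0,0, 0.07, 1/3, 1, 4, 7, 9]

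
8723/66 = 793/6 = 132.17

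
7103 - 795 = 6308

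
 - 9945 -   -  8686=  - 1259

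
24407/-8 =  - 24407/8 = - 3050.88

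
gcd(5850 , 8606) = 26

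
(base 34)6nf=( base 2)1111000110101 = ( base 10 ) 7733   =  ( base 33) 73b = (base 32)7hl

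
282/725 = 282/725=0.39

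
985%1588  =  985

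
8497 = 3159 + 5338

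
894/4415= 894/4415 = 0.20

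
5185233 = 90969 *57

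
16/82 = 8/41 = 0.20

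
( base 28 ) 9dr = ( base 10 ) 7447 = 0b1110100010111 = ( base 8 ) 16427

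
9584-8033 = 1551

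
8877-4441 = 4436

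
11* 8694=95634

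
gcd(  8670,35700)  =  510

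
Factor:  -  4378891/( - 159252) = 2^( - 2) *3^( -1)* 11^1 * 23^( - 1) * 79^1*577^( - 1)*5039^1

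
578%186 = 20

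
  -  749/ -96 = 749/96 = 7.80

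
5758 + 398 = 6156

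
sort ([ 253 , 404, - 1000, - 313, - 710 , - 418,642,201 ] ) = [ - 1000,  -  710, - 418, - 313,201,253,404,642 ] 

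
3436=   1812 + 1624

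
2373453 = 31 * 76563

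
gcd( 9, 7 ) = 1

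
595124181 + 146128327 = 741252508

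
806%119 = 92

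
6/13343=6/13343 = 0.00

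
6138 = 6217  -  79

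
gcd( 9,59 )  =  1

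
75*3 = 225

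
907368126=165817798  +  741550328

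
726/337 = 2 + 52/337 = 2.15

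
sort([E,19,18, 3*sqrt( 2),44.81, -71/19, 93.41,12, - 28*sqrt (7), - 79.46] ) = [-79.46, - 28*sqrt(7 ),  -  71/19,E, 3*sqrt( 2 ),12,18, 19 , 44.81,93.41] 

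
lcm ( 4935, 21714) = 108570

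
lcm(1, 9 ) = 9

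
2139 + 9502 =11641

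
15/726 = 5/242=0.02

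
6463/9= 6463/9 = 718.11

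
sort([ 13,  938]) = [ 13,938] 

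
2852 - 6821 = - 3969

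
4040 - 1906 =2134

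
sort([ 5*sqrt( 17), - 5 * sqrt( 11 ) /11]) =[-5*sqrt( 11 )/11 , 5 *sqrt( 17) ]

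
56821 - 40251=16570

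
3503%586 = 573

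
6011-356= 5655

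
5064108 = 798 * 6346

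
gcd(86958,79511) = 1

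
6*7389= 44334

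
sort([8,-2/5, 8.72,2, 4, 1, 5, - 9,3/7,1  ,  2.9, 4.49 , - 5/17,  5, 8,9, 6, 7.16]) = [ - 9,-2/5, - 5/17,3/7,1, 1, 2, 2.9, 4, 4.49, 5, 5,6, 7.16, 8, 8, 8.72,  9]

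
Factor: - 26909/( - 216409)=71/571 = 71^1*571^( - 1 )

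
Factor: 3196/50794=1598/25397 = 2^1*17^1 * 47^1*109^( - 1)*233^( - 1)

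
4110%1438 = 1234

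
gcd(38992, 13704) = 8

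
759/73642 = 759/73642 = 0.01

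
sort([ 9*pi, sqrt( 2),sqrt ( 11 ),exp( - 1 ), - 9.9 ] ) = [ - 9.9,  exp (  -  1),sqrt (2), sqrt (11),9 * pi] 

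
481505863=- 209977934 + 691483797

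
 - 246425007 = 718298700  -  964723707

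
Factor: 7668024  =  2^3*3^1*7^1*13^1*3511^1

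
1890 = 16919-15029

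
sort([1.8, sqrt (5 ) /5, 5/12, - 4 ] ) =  [-4, 5/12,sqrt (5)/5,  1.8 ] 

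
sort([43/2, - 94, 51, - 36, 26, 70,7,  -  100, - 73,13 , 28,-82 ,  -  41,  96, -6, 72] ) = [  -  100,-94,-82, -73,-41, - 36,-6, 7, 13,43/2,  26, 28, 51 , 70  ,  72 , 96]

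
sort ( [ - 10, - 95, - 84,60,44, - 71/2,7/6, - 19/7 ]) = [ - 95, - 84, - 71/2, - 10,-19/7,7/6, 44,60 ]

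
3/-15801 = -1 + 5266/5267 = - 0.00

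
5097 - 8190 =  - 3093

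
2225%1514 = 711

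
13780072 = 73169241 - 59389169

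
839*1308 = 1097412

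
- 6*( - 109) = 654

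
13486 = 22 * 613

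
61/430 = 61/430 = 0.14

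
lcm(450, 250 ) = 2250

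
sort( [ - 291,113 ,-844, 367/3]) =[  -  844, - 291, 113, 367/3 ]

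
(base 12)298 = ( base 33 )C8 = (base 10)404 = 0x194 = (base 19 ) 125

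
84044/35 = 2401 + 9/35 = 2401.26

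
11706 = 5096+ 6610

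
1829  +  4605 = 6434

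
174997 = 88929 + 86068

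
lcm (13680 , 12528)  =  1190160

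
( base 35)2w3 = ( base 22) 789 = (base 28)4fh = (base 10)3573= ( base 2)110111110101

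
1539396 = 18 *85522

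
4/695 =4/695 = 0.01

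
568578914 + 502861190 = 1071440104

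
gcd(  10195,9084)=1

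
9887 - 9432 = 455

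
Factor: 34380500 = 2^2*5^3 * 7^1*11^1*19^1*47^1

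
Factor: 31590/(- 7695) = - 2^1*3^1*13^1*19^ ( - 1) = - 78/19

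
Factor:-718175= - 5^2 *23^1*1249^1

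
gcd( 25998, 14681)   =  1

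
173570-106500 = 67070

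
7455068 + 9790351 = 17245419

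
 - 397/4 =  - 100 + 3/4 = - 99.25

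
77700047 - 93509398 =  - 15809351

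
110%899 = 110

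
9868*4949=48836732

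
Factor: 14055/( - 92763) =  - 3^( - 1)*5^1 * 11^( - 1)  =  - 5/33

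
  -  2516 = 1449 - 3965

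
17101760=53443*320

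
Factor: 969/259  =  3^1*7^ ( - 1)*17^1*19^1*37^( - 1)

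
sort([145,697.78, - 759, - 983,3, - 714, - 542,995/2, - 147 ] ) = [-983,-759, - 714, - 542, - 147,3,145,995/2,697.78] 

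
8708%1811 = 1464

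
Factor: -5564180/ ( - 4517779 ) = 2^2*5^1*7^(-1)*278209^1*645397^( - 1 ) 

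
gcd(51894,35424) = 54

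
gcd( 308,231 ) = 77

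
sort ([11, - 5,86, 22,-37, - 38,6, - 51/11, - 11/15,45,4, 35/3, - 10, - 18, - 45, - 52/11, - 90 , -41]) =[ - 90, - 45,-41, - 38, - 37, - 18, - 10, - 5, - 52/11 , - 51/11, - 11/15, 4 , 6,11 , 35/3,22,45 , 86] 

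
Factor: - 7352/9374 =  - 2^2*43^( - 1 )*109^( - 1)*919^1=- 3676/4687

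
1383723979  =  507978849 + 875745130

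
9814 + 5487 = 15301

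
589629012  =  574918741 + 14710271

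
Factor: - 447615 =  - 3^2*5^1*7^3*29^1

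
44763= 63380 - 18617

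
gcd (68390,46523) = 1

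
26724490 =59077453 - 32352963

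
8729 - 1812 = 6917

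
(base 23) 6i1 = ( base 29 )47m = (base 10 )3589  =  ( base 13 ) 1831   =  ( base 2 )111000000101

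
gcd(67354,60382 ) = 14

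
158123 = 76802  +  81321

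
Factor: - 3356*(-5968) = 2^6*373^1*839^1 = 20028608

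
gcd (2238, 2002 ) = 2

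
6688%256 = 32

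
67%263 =67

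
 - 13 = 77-90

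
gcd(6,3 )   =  3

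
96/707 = 96/707 = 0.14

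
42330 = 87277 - 44947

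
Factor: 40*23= 920 = 2^3*5^1*23^1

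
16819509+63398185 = 80217694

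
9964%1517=862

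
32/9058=16/4529  =  0.00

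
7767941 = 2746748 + 5021193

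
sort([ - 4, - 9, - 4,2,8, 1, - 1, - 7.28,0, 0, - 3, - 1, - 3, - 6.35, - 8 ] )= [ - 9, - 8, - 7.28, - 6.35 , - 4,-4,  -  3,-3, - 1, - 1, 0, 0, 1,2, 8]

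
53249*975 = 51917775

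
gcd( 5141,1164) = 97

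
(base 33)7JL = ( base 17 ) 1ba9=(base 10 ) 8271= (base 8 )20117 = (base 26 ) c63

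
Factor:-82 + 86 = 2^2 = 4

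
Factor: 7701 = 3^1*17^1*151^1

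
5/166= 5/166 = 0.03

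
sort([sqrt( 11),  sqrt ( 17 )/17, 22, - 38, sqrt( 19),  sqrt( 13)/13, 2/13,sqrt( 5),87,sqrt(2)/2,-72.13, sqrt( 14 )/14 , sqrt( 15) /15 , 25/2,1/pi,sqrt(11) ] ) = [ - 72.13, - 38,2/13 , sqrt(17)/17, sqrt( 15)/15, sqrt( 14)/14  ,  sqrt(13)/13,1/pi,sqrt(2 ) /2,sqrt( 5 ),sqrt( 11 ), sqrt( 11) , sqrt( 19 ),25/2, 22, 87]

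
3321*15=49815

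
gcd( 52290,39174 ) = 6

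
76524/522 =146 + 52/87= 146.60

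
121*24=2904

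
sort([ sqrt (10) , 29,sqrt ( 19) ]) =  [sqrt(10),sqrt(19),29]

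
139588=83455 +56133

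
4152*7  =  29064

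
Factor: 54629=54629^1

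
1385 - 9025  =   - 7640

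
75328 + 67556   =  142884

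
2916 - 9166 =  - 6250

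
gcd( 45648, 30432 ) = 15216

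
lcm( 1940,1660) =161020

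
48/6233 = 48/6233 = 0.01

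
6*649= 3894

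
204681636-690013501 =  - 485331865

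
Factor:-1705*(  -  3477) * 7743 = 45902710755  =  3^2* 5^1 * 11^1 *19^1* 29^1 * 31^1*61^1*89^1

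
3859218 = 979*3942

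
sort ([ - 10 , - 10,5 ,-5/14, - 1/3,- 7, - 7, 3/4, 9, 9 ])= [-10, - 10, - 7, - 7,  -  5/14,-1/3  ,  3/4,5,9, 9 ]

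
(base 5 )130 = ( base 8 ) 50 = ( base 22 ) 1I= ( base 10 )40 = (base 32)18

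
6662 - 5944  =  718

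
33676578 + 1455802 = 35132380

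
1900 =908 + 992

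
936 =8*117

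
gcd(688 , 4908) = 4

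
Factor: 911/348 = 2^( - 2) * 3^ (  -  1)*29^( - 1)*911^1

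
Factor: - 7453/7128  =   - 2^( - 3)*3^(-4)*11^( - 1)*29^1*257^1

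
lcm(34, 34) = 34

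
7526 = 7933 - 407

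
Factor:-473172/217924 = -393/181 = - 3^1*131^1* 181^( - 1 )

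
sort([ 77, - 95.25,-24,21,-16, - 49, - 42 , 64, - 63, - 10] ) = [-95.25, - 63, - 49, - 42,- 24, - 16,-10, 21, 64,77] 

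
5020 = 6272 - 1252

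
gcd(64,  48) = 16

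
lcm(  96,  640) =1920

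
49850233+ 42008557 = 91858790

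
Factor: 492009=3^1*7^2 * 3347^1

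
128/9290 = 64/4645 = 0.01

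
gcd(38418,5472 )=114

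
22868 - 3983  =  18885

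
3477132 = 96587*36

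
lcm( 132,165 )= 660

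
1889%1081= 808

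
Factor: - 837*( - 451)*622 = 2^1*3^3 * 11^1*31^1*41^1 *311^1 = 234796914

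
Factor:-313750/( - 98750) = 251/79 = 79^(- 1)*251^1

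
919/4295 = 919/4295 =0.21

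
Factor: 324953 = 324953^1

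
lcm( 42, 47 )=1974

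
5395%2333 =729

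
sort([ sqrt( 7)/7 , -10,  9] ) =[-10, sqrt ( 7)/7, 9] 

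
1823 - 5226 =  - 3403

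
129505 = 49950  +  79555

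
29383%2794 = 1443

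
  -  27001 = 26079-53080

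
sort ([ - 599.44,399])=[ - 599.44,399 ]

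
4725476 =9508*497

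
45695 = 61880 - 16185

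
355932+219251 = 575183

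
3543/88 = 40 +23/88=40.26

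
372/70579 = 372/70579 = 0.01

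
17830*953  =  16991990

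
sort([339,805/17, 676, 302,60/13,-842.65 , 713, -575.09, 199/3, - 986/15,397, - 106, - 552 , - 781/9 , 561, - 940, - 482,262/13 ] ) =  [ - 940 , - 842.65, - 575.09, - 552, - 482,  -  106, - 781/9, - 986/15, 60/13, 262/13, 805/17, 199/3, 302, 339  ,  397,561, 676, 713] 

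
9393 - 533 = 8860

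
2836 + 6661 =9497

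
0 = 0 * 1998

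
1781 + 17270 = 19051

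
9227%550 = 427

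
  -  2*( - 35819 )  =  71638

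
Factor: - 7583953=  -13^1 * 43^1*13567^1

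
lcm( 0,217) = 0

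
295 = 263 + 32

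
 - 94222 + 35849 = - 58373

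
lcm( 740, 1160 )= 42920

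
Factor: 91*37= 3367 = 7^1*13^1*37^1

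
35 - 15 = 20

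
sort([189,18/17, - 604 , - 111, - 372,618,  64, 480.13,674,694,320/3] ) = [ - 604, - 372, - 111,18/17, 64 , 320/3,189,480.13 , 618,674,  694]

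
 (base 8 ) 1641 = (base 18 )2fb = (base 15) 41E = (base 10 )929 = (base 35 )qj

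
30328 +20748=51076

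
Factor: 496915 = 5^1  *  23^1*29^1*149^1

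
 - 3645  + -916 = - 4561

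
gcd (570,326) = 2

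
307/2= 153 + 1/2 = 153.50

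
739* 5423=4007597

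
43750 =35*1250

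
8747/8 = 8747/8 = 1093.38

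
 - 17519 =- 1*17519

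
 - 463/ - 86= 5 + 33/86 = 5.38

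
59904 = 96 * 624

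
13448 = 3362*4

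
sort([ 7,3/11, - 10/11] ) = [-10/11,3/11, 7] 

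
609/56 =87/8= 10.88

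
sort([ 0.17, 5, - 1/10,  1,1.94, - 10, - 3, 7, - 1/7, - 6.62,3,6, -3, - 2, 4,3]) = [ - 10,-6.62, -3, - 3,  -  2, - 1/7,  -  1/10, 0.17,1, 1.94, 3, 3, 4, 5,6, 7 ]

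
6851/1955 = 403/115 = 3.50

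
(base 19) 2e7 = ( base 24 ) 1HB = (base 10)995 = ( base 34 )t9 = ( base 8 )1743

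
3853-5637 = -1784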